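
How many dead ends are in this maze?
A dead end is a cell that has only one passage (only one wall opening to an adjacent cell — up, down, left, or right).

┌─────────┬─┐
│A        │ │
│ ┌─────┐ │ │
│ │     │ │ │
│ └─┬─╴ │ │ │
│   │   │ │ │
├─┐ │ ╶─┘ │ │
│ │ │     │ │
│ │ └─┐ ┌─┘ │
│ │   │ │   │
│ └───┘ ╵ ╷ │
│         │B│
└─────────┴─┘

Checking each cell for number of passages:

Dead ends found at positions:
  (0, 5)
  (1, 1)
  (3, 0)
  (4, 2)
  (5, 5)
Total dead ends: 5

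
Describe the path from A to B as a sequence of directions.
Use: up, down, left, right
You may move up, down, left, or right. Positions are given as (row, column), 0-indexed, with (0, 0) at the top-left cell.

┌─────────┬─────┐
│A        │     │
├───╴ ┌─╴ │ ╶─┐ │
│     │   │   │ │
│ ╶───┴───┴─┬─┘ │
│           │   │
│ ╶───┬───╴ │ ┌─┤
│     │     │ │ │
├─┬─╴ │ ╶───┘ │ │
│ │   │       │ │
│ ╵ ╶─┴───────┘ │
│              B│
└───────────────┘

Finding the path and converting it to directions:
Path through cells: (0,0) → (0,1) → (0,2) → (1,2) → (1,1) → (1,0) → (2,0) → (3,0) → (3,1) → (3,2) → (4,2) → (4,1) → (5,1) → (5,2) → (5,3) → (5,4) → (5,5) → (5,6) → (5,7)
Directions: right, right, down, left, left, down, down, right, right, down, left, down, right, right, right, right, right, right

Solution:

┌─────────┬─────┐
│A → ↓    │     │
├───╴ ┌─╴ │ ╶─┐ │
│↓ ← ↲│   │   │ │
│ ╶───┴───┴─┬─┘ │
│↓          │   │
│ ╶───┬───╴ │ ┌─┤
│↳ → ↓│     │ │ │
├─┬─╴ │ ╶───┘ │ │
│ │↓ ↲│       │ │
│ ╵ ╶─┴───────┘ │
│  ↳ → → → → → B│
└───────────────┘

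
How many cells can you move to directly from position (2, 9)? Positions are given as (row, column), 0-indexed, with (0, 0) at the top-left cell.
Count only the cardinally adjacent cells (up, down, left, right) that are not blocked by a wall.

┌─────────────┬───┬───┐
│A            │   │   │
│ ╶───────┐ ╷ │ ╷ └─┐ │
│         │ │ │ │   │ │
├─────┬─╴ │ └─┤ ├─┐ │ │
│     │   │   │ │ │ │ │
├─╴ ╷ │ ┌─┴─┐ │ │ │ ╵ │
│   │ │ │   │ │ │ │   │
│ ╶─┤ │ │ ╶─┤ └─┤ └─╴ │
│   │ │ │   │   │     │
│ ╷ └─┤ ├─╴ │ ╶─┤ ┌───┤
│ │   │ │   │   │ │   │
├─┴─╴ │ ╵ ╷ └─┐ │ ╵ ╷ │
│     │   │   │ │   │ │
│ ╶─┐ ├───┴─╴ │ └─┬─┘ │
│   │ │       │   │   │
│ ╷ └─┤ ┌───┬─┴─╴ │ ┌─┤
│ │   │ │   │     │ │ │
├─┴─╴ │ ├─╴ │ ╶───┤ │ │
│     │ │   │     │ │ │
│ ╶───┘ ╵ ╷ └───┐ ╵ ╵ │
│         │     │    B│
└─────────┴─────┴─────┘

Checking passable neighbors of (2, 9):
Neighbors: (1, 9), (3, 9)
Count: 2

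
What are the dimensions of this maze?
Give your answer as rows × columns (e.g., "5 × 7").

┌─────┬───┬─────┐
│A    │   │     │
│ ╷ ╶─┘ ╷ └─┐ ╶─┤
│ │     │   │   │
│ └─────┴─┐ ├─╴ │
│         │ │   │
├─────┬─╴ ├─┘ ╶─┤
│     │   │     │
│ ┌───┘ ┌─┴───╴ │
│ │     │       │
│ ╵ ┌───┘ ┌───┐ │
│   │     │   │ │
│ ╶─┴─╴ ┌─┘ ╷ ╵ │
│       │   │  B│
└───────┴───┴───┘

Counting the maze dimensions:
Rows (vertical): 7
Columns (horizontal): 8
Dimensions: 7 × 8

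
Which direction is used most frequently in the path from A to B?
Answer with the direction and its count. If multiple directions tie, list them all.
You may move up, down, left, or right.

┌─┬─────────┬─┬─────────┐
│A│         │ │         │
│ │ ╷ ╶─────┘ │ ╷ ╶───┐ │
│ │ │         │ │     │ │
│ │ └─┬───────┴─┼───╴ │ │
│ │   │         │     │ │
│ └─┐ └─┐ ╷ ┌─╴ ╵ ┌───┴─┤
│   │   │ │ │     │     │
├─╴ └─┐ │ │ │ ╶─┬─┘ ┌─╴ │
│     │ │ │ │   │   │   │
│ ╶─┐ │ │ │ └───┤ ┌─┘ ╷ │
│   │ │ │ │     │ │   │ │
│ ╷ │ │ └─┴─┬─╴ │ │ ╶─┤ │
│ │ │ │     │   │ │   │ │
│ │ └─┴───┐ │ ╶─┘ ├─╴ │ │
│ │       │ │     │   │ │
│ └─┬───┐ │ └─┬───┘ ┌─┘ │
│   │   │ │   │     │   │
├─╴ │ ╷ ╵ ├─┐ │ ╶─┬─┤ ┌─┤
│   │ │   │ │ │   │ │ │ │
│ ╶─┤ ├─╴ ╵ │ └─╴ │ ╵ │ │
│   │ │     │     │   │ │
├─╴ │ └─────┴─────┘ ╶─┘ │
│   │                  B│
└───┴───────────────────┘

Directions: down, down, down, right, down, left, down, right, down, down, right, right, right, down, down, left, up, left, down, down, down, right, right, right, right, right, right, right, right, right
Counts: {'down': 12, 'right': 14, 'left': 3, 'up': 1}
Most common: right (14 times)

Solution:

┌─┬─────────┬─┬─────────┐
│A│         │ │         │
│ │ ╷ ╶─────┘ │ ╷ ╶───┐ │
│↓│ │         │ │     │ │
│ │ └─┬───────┴─┼───╴ │ │
│↓│   │         │     │ │
│ └─┐ └─┐ ╷ ┌─╴ ╵ ┌───┴─┤
│↳ ↓│   │ │ │     │     │
├─╴ └─┐ │ │ │ ╶─┬─┘ ┌─╴ │
│↓ ↲  │ │ │ │   │   │   │
│ ╶─┐ │ │ │ └───┤ ┌─┘ ╷ │
│↳ ↓│ │ │ │     │ │   │ │
│ ╷ │ │ └─┴─┬─╴ │ │ ╶─┤ │
│ │↓│ │     │   │ │   │ │
│ │ └─┴───┐ │ ╶─┘ ├─╴ │ │
│ │↳ → → ↓│ │     │   │ │
│ └─┬───┐ │ └─┬───┘ ┌─┘ │
│   │↓ ↰│↓│   │     │   │
├─╴ │ ╷ ╵ ├─┐ │ ╶─┬─┤ ┌─┤
│   │↓│↑ ↲│ │ │   │ │ │ │
│ ╶─┤ ├─╴ ╵ │ └─╴ │ ╵ │ │
│   │↓│     │     │   │ │
├─╴ │ └─────┴─────┘ ╶─┘ │
│   │↳ → → → → → → → → B│
└───┴───────────────────┘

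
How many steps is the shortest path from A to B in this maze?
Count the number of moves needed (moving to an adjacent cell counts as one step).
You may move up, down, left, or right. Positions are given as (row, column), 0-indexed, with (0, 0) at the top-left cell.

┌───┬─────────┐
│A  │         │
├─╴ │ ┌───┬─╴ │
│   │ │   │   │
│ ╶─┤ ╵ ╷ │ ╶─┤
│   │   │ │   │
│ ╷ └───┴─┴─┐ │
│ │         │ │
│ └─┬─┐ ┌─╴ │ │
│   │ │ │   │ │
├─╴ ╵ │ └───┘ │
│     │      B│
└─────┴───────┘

Using BFS to find shortest path:
Start: (0, 0), End: (5, 6)
Path found:
(0,0) → (0,1) → (1,1) → (1,0) → (2,0) → (2,1) → (3,1) → (3,2) → (3,3) → (4,3) → (5,3) → (5,4) → (5,5) → (5,6)
Number of steps: 13

Solution:

┌───┬─────────┐
│A ↓│         │
├─╴ │ ┌───┬─╴ │
│↓ ↲│ │   │   │
│ ╶─┤ ╵ ╷ │ ╶─┤
│↳ ↓│   │ │   │
│ ╷ └───┴─┴─┐ │
│ │↳ → ↓    │ │
│ └─┬─┐ ┌─╴ │ │
│   │ │↓│   │ │
├─╴ ╵ │ └───┘ │
│     │↳ → → B│
└─────┴───────┘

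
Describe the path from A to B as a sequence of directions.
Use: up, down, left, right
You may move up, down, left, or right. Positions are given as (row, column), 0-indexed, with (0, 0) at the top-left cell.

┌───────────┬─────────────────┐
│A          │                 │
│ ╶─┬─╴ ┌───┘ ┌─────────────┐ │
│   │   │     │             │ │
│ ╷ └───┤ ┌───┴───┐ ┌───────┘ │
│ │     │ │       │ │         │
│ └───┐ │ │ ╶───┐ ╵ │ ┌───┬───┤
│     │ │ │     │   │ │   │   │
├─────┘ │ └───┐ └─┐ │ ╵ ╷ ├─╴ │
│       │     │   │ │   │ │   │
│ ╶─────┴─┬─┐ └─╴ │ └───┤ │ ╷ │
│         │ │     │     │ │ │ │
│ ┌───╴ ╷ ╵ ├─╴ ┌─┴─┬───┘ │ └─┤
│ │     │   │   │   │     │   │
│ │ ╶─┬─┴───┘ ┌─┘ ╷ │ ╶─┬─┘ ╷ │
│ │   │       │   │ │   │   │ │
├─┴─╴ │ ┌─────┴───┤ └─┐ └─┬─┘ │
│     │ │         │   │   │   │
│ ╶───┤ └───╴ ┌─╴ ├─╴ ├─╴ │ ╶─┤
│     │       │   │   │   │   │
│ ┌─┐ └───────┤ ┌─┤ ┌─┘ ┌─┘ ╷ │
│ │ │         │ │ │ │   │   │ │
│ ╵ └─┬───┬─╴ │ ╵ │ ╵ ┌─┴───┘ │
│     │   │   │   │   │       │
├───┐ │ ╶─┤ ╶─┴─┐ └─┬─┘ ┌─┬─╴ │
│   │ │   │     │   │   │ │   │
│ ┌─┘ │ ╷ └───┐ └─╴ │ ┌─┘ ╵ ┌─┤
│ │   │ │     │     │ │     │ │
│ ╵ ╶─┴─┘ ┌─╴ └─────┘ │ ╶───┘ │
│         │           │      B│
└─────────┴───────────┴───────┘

Finding the path and converting it to directions:
Path through cells: (0,0) → (1,0) → (1,1) → (2,1) → (2,2) → (2,3) → (3,3) → (4,3) → (4,2) → (4,1) → (4,0) → (5,0) → (5,1) → (5,2) → (5,3) → (6,3) → (6,2) → (6,1) → (7,1) → (7,2) → (8,2) → (8,1) → (8,0) → (9,0) → (10,0) → (11,0) → (11,1) → (11,2) → (12,2) → (13,2) → (13,1) → (14,1) → (14,2) → (14,3) → (14,4) → (13,4) → (13,5) → (13,6) → (14,6) → (14,7) → (14,8) → (14,9) → (14,10) → (13,10) → (12,10) → (12,11) → (11,11) → (11,12) → (11,13) → (11,14) → (12,14) → (12,13) → (13,13) → (13,12) → (13,11) → (14,11) → (14,12) → (14,13) → (14,14)
Directions: down, right, down, right, right, down, down, left, left, left, down, right, right, right, down, left, left, down, right, down, left, left, down, down, down, right, right, down, down, left, down, right, right, right, up, right, right, down, right, right, right, right, up, up, right, up, right, right, right, down, left, down, left, left, down, right, right, right

Solution:

┌───────────┬─────────────────┐
│A          │                 │
│ ╶─┬─╴ ┌───┘ ┌─────────────┐ │
│↳ ↓│   │     │             │ │
│ ╷ └───┤ ┌───┴───┐ ┌───────┘ │
│ │↳ → ↓│ │       │ │         │
│ └───┐ │ │ ╶───┐ ╵ │ ┌───┬───┤
│     │↓│ │     │   │ │   │   │
├─────┘ │ └───┐ └─┐ │ ╵ ╷ ├─╴ │
│↓ ← ← ↲│     │   │ │   │ │   │
│ ╶─────┴─┬─┐ └─╴ │ └───┤ │ ╷ │
│↳ → → ↓  │ │     │     │ │ │ │
│ ┌───╴ ╷ ╵ ├─╴ ┌─┴─┬───┘ │ └─┤
│ │↓ ← ↲│   │   │   │     │   │
│ │ ╶─┬─┴───┘ ┌─┘ ╷ │ ╶─┬─┘ ╷ │
│ │↳ ↓│       │   │ │   │   │ │
├─┴─╴ │ ┌─────┴───┤ └─┐ └─┬─┘ │
│↓ ← ↲│ │         │   │   │   │
│ ╶───┤ └───╴ ┌─╴ ├─╴ ├─╴ │ ╶─┤
│↓    │       │   │   │   │   │
│ ┌─┐ └───────┤ ┌─┤ ┌─┘ ┌─┘ ╷ │
│↓│ │         │ │ │ │   │   │ │
│ ╵ └─┬───┬─╴ │ ╵ │ ╵ ┌─┴───┘ │
│↳ → ↓│   │   │   │   │↱ → → ↓│
├───┐ │ ╶─┤ ╶─┴─┐ └─┬─┘ ┌─┬─╴ │
│   │↓│   │     │   │↱ ↑│ │↓ ↲│
│ ┌─┘ │ ╷ └───┐ └─╴ │ ┌─┘ ╵ ┌─┤
│ │↓ ↲│ │↱ → ↓│     │↑│↓ ← ↲│ │
│ ╵ ╶─┴─┘ ┌─╴ └─────┘ │ ╶───┘ │
│  ↳ → → ↑│  ↳ → → → ↑│↳ → → B│
└─────────┴───────────┴───────┘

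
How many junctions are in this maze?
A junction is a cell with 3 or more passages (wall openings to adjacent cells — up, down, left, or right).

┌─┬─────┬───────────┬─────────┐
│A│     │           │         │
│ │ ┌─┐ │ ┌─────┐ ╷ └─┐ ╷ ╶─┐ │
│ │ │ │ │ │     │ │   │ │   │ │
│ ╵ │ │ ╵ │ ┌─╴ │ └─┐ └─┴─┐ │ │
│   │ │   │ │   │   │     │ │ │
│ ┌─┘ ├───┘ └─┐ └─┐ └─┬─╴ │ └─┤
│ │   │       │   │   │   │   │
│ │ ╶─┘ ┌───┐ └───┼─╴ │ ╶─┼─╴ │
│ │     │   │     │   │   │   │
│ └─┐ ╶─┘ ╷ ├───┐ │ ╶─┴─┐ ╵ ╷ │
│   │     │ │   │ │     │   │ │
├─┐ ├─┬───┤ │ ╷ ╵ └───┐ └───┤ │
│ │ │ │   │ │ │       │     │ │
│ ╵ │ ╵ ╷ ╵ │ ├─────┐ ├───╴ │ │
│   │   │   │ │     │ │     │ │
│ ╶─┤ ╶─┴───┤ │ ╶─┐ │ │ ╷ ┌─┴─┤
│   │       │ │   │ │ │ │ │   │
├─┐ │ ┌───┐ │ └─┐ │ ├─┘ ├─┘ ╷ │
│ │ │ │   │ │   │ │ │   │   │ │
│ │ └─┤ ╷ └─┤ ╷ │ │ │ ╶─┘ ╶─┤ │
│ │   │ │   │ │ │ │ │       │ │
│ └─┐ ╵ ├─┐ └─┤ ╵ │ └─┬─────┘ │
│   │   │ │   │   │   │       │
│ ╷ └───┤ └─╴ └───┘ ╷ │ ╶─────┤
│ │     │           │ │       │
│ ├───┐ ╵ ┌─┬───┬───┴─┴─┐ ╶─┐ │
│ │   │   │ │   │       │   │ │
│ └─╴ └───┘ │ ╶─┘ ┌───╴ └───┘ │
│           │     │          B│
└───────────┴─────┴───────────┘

Checking each cell for number of passages:

Junctions found (3+ passages):
  (0, 8): 3 passages
  (0, 11): 3 passages
  (0, 12): 3 passages
  (2, 0): 3 passages
  (2, 7): 3 passages
  (3, 5): 3 passages
  (4, 2): 3 passages
  (4, 14): 3 passages
  (6, 8): 3 passages
  (7, 0): 3 passages
  (7, 2): 3 passages
  (7, 12): 3 passages
  (8, 2): 3 passages
  (9, 6): 3 passages
  (10, 12): 3 passages
  (11, 0): 3 passages
  (11, 9): 3 passages
  (12, 4): 3 passages
  (12, 6): 3 passages
  (12, 12): 3 passages
  (14, 2): 3 passages
  (14, 11): 3 passages
Total junctions: 22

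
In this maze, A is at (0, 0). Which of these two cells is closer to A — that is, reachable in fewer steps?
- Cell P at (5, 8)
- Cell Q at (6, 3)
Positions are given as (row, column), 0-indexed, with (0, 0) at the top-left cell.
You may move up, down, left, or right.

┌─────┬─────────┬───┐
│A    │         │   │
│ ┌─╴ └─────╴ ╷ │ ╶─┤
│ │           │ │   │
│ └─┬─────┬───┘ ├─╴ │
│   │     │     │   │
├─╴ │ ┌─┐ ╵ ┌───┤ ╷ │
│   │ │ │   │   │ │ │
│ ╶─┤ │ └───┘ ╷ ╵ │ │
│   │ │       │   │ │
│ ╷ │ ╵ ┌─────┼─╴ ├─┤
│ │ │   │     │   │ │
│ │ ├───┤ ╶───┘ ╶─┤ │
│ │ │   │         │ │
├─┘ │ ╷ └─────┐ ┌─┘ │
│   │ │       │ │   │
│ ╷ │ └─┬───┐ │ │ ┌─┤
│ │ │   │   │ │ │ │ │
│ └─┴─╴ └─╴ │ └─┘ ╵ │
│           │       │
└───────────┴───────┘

Shortest path A → P at (5, 8): 31 steps
Shortest path A → Q at (6, 3): 21 steps

Q is closer (21 steps vs 31 steps).

Path to P:

┌─────┬─────────┬───┐
│A → ↓│      ↱ ↓│   │
│ ┌─╴ └─────╴ ╷ │ ╶─┤
│ │  ↳ → → → ↑│↓│   │
│ └─┬─────┬───┘ ├─╴ │
│   │↓ ← ↰│↓ ← ↲│   │
├─╴ │ ┌─┐ ╵ ┌───┤ ╷ │
│   │↓│ │↑ ↲│↱ ↓│ │ │
│ ╶─┤ │ └───┘ ╷ ╵ │ │
│   │↓│↱ → → ↑│↳ ↓│ │
│ ╷ │ ╵ ┌─────┼─╴ ├─┤
│ │ │↳ ↑│     │  P│ │
│ │ ├───┤ ╶───┘ ╶─┤ │
│ │ │   │         │ │
├─┘ │ ╷ └─────┐ ┌─┘ │
│   │ │       │ │   │
│ ╷ │ └─┬───┐ │ │ ┌─┤
│ │ │   │   │ │ │ │ │
│ └─┴─╴ └─╴ │ └─┘ ╵ │
│           │       │
└───────────┴───────┘

Path to Q:

┌─────┬─────────┬───┐
│A    │         │   │
│ ┌─╴ └─────╴ ╷ │ ╶─┤
│↓│           │ │   │
│ └─┬─────┬───┘ ├─╴ │
│↳ ↓│     │     │   │
├─╴ │ ┌─┐ ╵ ┌───┤ ╷ │
│↓ ↲│ │ │   │   │ │ │
│ ╶─┤ │ └───┘ ╷ ╵ │ │
│↳ ↓│ │       │   │ │
│ ╷ │ ╵ ┌─────┼─╴ ├─┤
│ │↓│   │     │   │ │
│ │ ├───┤ ╶───┘ ╶─┤ │
│ │↓│↱ Q│         │ │
├─┘ │ ╷ └─────┐ ┌─┘ │
│↓ ↲│↑│       │ │   │
│ ╷ │ └─┬───┐ │ │ ┌─┤
│↓│ │↑ ↰│   │ │ │ │ │
│ └─┴─╴ └─╴ │ └─┘ ╵ │
│↳ → → ↑    │       │
└───────────┴───────┘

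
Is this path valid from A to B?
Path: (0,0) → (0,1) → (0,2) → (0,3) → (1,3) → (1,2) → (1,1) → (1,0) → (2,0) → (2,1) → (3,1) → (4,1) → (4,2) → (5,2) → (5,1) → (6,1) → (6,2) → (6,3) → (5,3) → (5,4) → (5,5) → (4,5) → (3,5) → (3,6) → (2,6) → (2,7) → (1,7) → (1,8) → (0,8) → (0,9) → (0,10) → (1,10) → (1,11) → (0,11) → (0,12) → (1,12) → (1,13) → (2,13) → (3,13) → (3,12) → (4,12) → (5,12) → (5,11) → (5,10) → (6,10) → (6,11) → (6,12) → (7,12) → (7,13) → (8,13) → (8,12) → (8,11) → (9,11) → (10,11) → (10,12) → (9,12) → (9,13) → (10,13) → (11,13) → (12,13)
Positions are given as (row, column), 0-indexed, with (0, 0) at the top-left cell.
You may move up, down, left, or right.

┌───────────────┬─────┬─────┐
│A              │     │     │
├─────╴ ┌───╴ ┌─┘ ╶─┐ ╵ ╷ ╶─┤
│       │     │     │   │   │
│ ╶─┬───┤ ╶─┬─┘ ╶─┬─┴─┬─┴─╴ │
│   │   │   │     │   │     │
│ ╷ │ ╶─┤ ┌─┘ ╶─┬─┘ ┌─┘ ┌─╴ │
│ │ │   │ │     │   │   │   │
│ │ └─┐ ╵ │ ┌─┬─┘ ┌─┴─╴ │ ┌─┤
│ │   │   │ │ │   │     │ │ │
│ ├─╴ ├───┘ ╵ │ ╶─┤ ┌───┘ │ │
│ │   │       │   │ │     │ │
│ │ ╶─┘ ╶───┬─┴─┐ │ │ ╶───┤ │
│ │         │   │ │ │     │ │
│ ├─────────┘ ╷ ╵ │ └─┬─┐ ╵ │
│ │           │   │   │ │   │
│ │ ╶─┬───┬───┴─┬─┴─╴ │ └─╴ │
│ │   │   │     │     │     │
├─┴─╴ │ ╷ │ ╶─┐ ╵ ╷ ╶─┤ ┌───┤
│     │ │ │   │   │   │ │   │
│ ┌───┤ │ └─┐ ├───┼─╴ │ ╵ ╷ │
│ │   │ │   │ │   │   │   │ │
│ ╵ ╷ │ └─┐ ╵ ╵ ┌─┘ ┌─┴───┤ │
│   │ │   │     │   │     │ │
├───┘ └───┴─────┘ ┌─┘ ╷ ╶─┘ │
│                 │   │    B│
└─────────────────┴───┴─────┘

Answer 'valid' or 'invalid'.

Checking path validity:
Result: All consecutive moves are passable.

valid

Correct solution:

┌───────────────┬─────┬─────┐
│A → → ↓        │↱ → ↓│↱ ↓  │
├─────╴ ┌───╴ ┌─┘ ╶─┐ ╵ ╷ ╶─┤
│↓ ← ← ↲│     │↱ ↑  │↳ ↑│↳ ↓│
│ ╶─┬───┤ ╶─┬─┘ ╶─┬─┴─┬─┴─╴ │
│↳ ↓│   │   │↱ ↑  │   │    ↓│
│ ╷ │ ╶─┤ ┌─┘ ╶─┬─┘ ┌─┘ ┌─╴ │
│ │↓│   │ │↱ ↑  │   │   │↓ ↲│
│ │ └─┐ ╵ │ ┌─┬─┘ ┌─┴─╴ │ ┌─┤
│ │↳ ↓│   │↑│ │   │     │↓│ │
│ ├─╴ ├───┘ ╵ │ ╶─┤ ┌───┘ │ │
│ │↓ ↲│↱ → ↑  │   │ │↓ ← ↲│ │
│ │ ╶─┘ ╶───┬─┴─┐ │ │ ╶───┤ │
│ │↳ → ↑    │   │ │ │↳ → ↓│ │
│ ├─────────┘ ╷ ╵ │ └─┬─┐ ╵ │
│ │           │   │   │ │↳ ↓│
│ │ ╶─┬───┬───┴─┬─┴─╴ │ └─╴ │
│ │   │   │     │     │↓ ← ↲│
├─┴─╴ │ ╷ │ ╶─┐ ╵ ╷ ╶─┤ ┌───┤
│     │ │ │   │   │   │↓│↱ ↓│
│ ┌───┤ │ └─┐ ├───┼─╴ │ ╵ ╷ │
│ │   │ │   │ │   │   │↳ ↑│↓│
│ ╵ ╷ │ └─┐ ╵ ╵ ┌─┘ ┌─┴───┤ │
│   │ │   │     │   │     │↓│
├───┘ └───┴─────┘ ┌─┘ ╷ ╶─┘ │
│                 │   │    B│
└─────────────────┴───┴─────┘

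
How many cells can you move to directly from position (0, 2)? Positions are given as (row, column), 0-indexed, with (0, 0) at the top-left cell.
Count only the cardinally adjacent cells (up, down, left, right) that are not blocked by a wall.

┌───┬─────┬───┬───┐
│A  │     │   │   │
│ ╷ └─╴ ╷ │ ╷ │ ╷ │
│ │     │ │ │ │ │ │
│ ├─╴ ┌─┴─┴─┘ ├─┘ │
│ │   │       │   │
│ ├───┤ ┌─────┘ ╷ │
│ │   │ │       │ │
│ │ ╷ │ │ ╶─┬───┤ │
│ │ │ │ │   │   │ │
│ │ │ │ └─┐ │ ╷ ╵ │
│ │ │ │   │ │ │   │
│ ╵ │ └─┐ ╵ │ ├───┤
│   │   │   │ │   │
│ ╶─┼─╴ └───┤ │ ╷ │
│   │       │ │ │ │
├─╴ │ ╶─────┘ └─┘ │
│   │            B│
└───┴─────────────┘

Checking passable neighbors of (0, 2):
Neighbors: (0, 3)
Count: 1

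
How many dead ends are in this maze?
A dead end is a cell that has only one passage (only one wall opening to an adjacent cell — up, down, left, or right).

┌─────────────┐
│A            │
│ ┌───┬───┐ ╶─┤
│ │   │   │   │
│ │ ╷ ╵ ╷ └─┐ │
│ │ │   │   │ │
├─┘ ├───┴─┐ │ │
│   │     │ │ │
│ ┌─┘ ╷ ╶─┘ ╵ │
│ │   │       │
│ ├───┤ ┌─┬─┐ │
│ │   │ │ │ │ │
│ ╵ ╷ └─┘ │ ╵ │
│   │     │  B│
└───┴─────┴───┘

Checking each cell for number of passages:

Dead ends found at positions:
  (0, 6)
  (2, 0)
  (3, 4)
  (4, 1)
  (5, 3)
  (5, 4)
  (5, 5)
Total dead ends: 7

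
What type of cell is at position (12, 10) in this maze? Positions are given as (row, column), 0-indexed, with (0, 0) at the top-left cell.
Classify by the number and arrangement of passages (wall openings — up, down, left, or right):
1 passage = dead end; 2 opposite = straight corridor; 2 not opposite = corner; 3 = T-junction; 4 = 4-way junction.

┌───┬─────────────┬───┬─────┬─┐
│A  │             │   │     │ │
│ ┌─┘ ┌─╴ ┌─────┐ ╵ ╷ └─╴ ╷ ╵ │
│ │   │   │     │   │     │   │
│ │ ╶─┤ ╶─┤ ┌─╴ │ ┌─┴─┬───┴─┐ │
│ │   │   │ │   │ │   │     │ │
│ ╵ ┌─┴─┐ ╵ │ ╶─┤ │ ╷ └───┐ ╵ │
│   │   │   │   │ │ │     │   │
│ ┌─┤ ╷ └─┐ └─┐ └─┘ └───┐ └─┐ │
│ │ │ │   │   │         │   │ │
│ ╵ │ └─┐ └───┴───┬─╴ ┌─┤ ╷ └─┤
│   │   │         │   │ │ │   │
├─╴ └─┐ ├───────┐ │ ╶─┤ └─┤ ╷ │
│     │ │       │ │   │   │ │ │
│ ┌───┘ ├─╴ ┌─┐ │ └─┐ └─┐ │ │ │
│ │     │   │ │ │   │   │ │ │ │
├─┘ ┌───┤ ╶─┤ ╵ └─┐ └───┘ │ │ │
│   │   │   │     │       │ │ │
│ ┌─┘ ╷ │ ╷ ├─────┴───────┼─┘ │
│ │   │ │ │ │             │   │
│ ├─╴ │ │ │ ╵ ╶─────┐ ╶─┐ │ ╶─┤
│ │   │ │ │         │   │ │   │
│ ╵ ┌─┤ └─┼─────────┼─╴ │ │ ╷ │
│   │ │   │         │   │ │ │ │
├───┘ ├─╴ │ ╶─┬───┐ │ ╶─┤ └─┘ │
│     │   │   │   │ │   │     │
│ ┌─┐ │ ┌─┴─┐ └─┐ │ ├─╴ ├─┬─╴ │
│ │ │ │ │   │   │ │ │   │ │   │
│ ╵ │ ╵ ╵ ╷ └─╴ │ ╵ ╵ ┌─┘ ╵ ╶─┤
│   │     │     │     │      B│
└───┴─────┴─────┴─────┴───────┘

Checking cell at (12, 10):
Number of passages: 2
Cell type: corner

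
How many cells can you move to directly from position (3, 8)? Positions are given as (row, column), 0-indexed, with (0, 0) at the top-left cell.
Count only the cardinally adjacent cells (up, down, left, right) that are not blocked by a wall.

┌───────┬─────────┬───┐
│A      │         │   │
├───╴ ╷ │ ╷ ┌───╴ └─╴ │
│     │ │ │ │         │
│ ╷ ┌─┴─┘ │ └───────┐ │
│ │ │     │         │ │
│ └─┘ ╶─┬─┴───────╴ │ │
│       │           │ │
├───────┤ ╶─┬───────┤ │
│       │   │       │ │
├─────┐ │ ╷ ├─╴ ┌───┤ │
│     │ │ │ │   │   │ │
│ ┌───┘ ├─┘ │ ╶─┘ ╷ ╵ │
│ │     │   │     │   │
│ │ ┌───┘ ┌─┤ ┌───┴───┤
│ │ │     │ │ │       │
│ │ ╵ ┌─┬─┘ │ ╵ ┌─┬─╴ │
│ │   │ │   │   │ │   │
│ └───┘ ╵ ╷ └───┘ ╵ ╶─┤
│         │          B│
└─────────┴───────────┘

Checking passable neighbors of (3, 8):
Neighbors: (3, 7), (3, 9)
Count: 2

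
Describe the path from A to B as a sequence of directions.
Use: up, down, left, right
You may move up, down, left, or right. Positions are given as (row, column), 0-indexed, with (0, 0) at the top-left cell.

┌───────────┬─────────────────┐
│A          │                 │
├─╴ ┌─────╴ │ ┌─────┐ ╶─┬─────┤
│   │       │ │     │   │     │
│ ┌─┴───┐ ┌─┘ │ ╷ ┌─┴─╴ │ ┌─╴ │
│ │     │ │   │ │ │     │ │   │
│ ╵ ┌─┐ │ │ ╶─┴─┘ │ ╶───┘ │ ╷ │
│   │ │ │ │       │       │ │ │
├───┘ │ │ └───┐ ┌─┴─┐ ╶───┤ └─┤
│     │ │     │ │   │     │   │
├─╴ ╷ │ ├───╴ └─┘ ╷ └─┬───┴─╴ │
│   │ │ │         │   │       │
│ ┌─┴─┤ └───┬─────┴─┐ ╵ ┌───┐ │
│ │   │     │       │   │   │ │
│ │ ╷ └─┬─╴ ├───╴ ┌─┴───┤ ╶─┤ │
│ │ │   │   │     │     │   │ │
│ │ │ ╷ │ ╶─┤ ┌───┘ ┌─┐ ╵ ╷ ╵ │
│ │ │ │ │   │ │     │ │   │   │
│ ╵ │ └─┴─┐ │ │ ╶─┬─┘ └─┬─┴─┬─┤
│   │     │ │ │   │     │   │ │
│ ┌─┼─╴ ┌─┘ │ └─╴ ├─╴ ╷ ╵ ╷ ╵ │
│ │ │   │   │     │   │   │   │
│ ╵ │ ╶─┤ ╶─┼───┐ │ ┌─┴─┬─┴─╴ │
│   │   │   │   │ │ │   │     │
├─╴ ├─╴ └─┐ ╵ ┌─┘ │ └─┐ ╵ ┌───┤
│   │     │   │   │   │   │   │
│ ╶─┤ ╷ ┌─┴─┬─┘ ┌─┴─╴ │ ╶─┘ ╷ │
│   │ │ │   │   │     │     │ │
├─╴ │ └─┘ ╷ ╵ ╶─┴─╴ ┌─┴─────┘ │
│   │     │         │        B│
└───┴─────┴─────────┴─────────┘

Finding the path and converting it to directions:
Path through cells: (0,0) → (0,1) → (0,2) → (0,3) → (0,4) → (0,5) → (1,5) → (1,4) → (2,4) → (3,4) → (4,4) → (4,5) → (4,6) → (5,6) → (5,7) → (5,8) → (4,8) → (4,9) → (5,9) → (5,10) → (6,10) → (6,11) → (5,11) → (5,12) → (5,13) → (5,14) → (6,14) → (7,14) → (8,14) → (8,13) → (7,13) → (7,12) → (8,12) → (8,11) → (7,11) → (7,10) → (7,9) → (8,9) → (8,8) → (8,7) → (9,7) → (9,8) → (10,8) → (11,8) → (12,8) → (12,7) → (13,7) → (13,6) → (14,6) → (14,7) → (14,8) → (14,9) → (13,9) → (13,10) → (12,10) → (12,9) → (11,9) → (10,9) → (10,10) → (9,10) → (9,11) → (10,11) → (10,12) → (9,12) → (9,13) → (10,13) → (10,14) → (11,14) → (11,13) → (11,12) → (12,12) → (12,11) → (13,11) → (13,12) → (13,13) → (12,13) → (12,14) → (13,14) → (14,14)
Directions: right, right, right, right, right, down, left, down, down, down, right, right, down, right, right, up, right, down, right, down, right, up, right, right, right, down, down, down, left, up, left, down, left, up, left, left, down, left, left, down, right, down, down, down, left, down, left, down, right, right, right, up, right, up, left, up, up, right, up, right, down, right, up, right, down, right, down, left, left, down, left, down, right, right, up, right, down, down

Solution:

┌───────────┬─────────────────┐
│A → → → → ↓│                 │
├─╴ ┌─────╴ │ ┌─────┐ ╶─┬─────┤
│   │    ↓ ↲│ │     │   │     │
│ ┌─┴───┐ ┌─┘ │ ╷ ┌─┴─╴ │ ┌─╴ │
│ │     │↓│   │ │ │     │ │   │
│ ╵ ┌─┐ │ │ ╶─┴─┘ │ ╶───┘ │ ╷ │
│   │ │ │↓│       │       │ │ │
├───┘ │ │ └───┐ ┌─┴─┐ ╶───┤ └─┤
│     │ │↳ → ↓│ │↱ ↓│     │   │
├─╴ ╷ │ ├───╴ └─┘ ╷ └─┬───┴─╴ │
│   │ │ │    ↳ → ↑│↳ ↓│↱ → → ↓│
│ ┌─┴─┤ └───┬─────┴─┐ ╵ ┌───┐ │
│ │   │     │       │↳ ↑│   │↓│
│ │ ╷ └─┬─╴ ├───╴ ┌─┴───┤ ╶─┤ │
│ │ │   │   │     │↓ ← ↰│↓ ↰│↓│
│ │ │ ╷ │ ╶─┤ ┌───┘ ┌─┐ ╵ ╷ ╵ │
│ │ │ │ │   │ │↓ ← ↲│ │↑ ↲│↑ ↲│
│ ╵ │ └─┴─┐ │ │ ╶─┬─┘ └─┬─┴─┬─┤
│   │     │ │ │↳ ↓│  ↱ ↓│↱ ↓│ │
│ ┌─┼─╴ ┌─┘ │ └─╴ ├─╴ ╷ ╵ ╷ ╵ │
│ │ │   │   │    ↓│↱ ↑│↳ ↑│↳ ↓│
│ ╵ │ ╶─┤ ╶─┼───┐ │ ┌─┴─┬─┴─╴ │
│   │   │   │   │↓│↑│   │↓ ← ↲│
├─╴ ├─╴ └─┐ ╵ ┌─┘ │ └─┐ ╵ ┌───┤
│   │     │   │↓ ↲│↑ ↰│↓ ↲│↱ ↓│
│ ╶─┤ ╷ ┌─┴─┬─┘ ┌─┴─╴ │ ╶─┘ ╷ │
│   │ │ │   │↓ ↲│  ↱ ↑│↳ → ↑│↓│
├─╴ │ └─┘ ╷ ╵ ╶─┴─╴ ┌─┴─────┘ │
│   │     │  ↳ → → ↑│        B│
└───┴─────┴─────────┴─────────┘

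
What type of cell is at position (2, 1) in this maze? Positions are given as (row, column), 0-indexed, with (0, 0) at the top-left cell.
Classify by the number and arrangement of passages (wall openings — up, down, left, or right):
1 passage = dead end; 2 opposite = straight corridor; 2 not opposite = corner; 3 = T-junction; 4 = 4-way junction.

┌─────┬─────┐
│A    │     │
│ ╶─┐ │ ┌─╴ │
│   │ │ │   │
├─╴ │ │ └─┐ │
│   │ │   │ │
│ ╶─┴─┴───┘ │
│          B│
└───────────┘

Checking cell at (2, 1):
Number of passages: 2
Cell type: corner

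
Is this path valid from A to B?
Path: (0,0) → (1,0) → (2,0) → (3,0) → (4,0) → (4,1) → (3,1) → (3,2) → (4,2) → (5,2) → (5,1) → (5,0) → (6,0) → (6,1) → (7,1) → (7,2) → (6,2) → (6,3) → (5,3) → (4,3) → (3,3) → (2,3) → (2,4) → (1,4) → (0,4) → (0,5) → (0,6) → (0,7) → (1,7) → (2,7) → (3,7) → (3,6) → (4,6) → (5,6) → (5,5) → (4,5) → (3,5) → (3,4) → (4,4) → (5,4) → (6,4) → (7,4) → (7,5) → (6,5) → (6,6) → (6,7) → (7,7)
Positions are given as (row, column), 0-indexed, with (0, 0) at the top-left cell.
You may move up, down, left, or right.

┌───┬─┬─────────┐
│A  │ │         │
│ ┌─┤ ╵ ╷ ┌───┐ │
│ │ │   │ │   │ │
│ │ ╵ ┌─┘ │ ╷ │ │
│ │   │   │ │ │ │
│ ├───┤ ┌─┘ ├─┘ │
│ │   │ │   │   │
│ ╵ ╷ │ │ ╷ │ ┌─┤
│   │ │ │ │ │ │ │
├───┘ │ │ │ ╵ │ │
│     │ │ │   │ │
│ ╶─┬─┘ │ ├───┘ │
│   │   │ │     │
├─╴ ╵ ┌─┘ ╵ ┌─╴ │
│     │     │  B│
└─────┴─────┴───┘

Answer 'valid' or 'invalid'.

Checking path validity:
Result: All consecutive moves are passable.

valid

Correct solution:

┌───┬─┬─────────┐
│A  │ │  ↱ → → ↓│
│ ┌─┤ ╵ ╷ ┌───┐ │
│↓│ │   │↑│   │↓│
│ │ ╵ ┌─┘ │ ╷ │ │
│↓│   │↱ ↑│ │ │↓│
│ ├───┤ ┌─┘ ├─┘ │
│↓│↱ ↓│↑│↓ ↰│↓ ↲│
│ ╵ ╷ │ │ ╷ │ ┌─┤
│↳ ↑│↓│↑│↓│↑│↓│ │
├───┘ │ │ │ ╵ │ │
│↓ ← ↲│↑│↓│↑ ↲│ │
│ ╶─┬─┘ │ ├───┘ │
│↳ ↓│↱ ↑│↓│↱ → ↓│
├─╴ ╵ ┌─┘ ╵ ┌─╴ │
│  ↳ ↑│  ↳ ↑│  B│
└─────┴─────┴───┘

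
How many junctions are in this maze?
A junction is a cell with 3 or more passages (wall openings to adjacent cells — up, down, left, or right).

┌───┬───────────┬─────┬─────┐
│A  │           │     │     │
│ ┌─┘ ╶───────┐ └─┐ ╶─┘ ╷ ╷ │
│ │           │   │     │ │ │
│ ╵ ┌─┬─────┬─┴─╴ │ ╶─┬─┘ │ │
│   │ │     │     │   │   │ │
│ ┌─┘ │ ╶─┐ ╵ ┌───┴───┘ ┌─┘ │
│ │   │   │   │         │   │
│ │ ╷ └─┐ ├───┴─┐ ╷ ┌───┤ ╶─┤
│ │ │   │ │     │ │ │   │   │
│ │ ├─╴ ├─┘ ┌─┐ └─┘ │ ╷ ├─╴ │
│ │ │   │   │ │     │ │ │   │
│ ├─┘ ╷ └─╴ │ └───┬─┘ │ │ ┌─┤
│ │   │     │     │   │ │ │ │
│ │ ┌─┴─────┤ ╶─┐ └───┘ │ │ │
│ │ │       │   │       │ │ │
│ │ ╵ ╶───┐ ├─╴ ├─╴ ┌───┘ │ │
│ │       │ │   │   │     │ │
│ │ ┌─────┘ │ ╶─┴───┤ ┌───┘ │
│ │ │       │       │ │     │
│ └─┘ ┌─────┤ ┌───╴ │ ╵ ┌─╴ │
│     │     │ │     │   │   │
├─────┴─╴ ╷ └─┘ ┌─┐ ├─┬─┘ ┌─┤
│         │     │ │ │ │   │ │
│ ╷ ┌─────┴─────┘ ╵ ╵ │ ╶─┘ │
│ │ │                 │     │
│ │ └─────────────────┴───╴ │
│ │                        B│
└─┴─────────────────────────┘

Checking each cell for number of passages:

Junctions found (3+ passages):
  (0, 9): 3 passages
  (0, 12): 3 passages
  (1, 2): 3 passages
  (1, 9): 3 passages
  (2, 0): 3 passages
  (3, 2): 3 passages
  (3, 8): 3 passages
  (3, 9): 3 passages
  (5, 3): 3 passages
  (5, 5): 3 passages
  (6, 6): 3 passages
  (7, 9): 3 passages
  (8, 1): 3 passages
  (8, 2): 3 passages
  (9, 6): 3 passages
  (9, 13): 3 passages
  (10, 4): 3 passages
  (10, 9): 3 passages
  (11, 1): 3 passages
  (12, 8): 3 passages
  (12, 9): 3 passages
  (12, 13): 3 passages
Total junctions: 22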